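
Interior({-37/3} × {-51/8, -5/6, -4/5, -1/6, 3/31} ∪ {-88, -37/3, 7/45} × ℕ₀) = ∅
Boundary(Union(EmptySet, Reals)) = EmptySet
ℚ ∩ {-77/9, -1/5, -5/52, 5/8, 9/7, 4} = {-77/9, -1/5, -5/52, 5/8, 9/7, 4}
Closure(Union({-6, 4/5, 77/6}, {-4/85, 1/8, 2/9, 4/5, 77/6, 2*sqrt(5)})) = {-6, -4/85, 1/8, 2/9, 4/5, 77/6, 2*sqrt(5)}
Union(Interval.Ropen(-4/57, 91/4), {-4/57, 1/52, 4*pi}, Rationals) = Union(Interval(-4/57, 91/4), Rationals)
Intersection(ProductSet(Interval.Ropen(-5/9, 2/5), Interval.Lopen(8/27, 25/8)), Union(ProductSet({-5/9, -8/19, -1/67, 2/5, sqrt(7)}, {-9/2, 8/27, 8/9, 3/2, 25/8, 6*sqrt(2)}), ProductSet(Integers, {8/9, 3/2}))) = Union(ProductSet({-5/9, -8/19, -1/67}, {8/9, 3/2, 25/8}), ProductSet(Range(0, 1, 1), {8/9, 3/2}))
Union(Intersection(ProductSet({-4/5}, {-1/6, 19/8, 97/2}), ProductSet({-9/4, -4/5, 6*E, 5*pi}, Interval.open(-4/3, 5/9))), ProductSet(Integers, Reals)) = Union(ProductSet({-4/5}, {-1/6}), ProductSet(Integers, Reals))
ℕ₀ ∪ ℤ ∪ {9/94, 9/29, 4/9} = ℤ ∪ {9/94, 9/29, 4/9}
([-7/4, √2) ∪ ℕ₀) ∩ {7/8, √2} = {7/8}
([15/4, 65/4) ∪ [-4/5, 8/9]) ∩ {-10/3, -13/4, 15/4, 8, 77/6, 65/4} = {15/4, 8, 77/6}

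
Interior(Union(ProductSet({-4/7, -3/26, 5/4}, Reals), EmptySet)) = EmptySet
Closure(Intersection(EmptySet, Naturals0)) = EmptySet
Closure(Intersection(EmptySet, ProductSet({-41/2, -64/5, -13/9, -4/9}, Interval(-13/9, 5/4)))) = EmptySet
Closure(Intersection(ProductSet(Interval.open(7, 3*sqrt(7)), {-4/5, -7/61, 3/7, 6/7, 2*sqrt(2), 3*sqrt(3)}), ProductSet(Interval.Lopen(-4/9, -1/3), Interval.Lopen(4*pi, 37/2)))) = EmptySet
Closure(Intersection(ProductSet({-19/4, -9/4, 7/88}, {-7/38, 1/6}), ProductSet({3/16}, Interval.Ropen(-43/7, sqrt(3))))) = EmptySet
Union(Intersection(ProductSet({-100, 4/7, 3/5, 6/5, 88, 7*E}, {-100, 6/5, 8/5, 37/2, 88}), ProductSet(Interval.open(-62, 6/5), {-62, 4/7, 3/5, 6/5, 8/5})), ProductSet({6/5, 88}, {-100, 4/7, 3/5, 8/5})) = Union(ProductSet({4/7, 3/5}, {6/5, 8/5}), ProductSet({6/5, 88}, {-100, 4/7, 3/5, 8/5}))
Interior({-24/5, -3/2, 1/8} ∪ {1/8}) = ∅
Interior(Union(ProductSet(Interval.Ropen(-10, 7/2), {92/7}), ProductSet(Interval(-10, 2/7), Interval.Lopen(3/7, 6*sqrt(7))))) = ProductSet(Interval.open(-10, 2/7), Interval.open(3/7, 6*sqrt(7)))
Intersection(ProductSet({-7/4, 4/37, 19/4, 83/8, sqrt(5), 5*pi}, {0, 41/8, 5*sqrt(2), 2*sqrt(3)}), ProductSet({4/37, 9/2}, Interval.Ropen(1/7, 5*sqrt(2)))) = ProductSet({4/37}, {41/8, 2*sqrt(3)})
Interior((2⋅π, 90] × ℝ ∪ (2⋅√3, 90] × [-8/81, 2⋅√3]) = ((2⋅π, 90) × (-∞, ∞)) ∪ ((2⋅√3, 90) × (-8/81, 2⋅√3))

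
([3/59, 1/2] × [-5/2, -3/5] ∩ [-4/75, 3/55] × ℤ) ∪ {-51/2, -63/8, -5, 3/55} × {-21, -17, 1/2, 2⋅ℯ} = ([3/59, 3/55] × {-2, -1}) ∪ ({-51/2, -63/8, -5, 3/55} × {-21, -17, 1/2, 2⋅ℯ})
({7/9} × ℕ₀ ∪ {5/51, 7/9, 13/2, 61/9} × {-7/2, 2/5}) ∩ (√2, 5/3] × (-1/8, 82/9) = ∅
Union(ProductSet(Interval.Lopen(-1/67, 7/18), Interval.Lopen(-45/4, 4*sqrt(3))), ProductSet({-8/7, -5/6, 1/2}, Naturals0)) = Union(ProductSet({-8/7, -5/6, 1/2}, Naturals0), ProductSet(Interval.Lopen(-1/67, 7/18), Interval.Lopen(-45/4, 4*sqrt(3))))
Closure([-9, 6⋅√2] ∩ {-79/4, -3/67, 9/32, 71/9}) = {-3/67, 9/32, 71/9}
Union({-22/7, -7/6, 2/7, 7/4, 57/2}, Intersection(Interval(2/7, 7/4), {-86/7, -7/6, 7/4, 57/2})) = {-22/7, -7/6, 2/7, 7/4, 57/2}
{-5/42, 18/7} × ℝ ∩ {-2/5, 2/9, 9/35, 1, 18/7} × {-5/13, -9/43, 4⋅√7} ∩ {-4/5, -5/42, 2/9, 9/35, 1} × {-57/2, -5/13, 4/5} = ∅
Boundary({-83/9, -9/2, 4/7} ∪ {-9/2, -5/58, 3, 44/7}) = {-83/9, -9/2, -5/58, 4/7, 3, 44/7}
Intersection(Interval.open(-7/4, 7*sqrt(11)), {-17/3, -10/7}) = {-10/7}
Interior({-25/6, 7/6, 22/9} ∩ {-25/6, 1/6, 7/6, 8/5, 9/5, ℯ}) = ∅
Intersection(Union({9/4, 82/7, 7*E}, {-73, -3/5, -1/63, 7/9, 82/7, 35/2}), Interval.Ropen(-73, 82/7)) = {-73, -3/5, -1/63, 7/9, 9/4}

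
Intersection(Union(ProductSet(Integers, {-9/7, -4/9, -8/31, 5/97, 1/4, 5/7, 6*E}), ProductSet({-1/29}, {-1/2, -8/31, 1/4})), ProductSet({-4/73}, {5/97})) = EmptySet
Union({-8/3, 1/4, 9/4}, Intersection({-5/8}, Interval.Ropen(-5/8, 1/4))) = {-8/3, -5/8, 1/4, 9/4}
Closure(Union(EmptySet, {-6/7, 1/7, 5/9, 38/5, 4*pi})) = {-6/7, 1/7, 5/9, 38/5, 4*pi}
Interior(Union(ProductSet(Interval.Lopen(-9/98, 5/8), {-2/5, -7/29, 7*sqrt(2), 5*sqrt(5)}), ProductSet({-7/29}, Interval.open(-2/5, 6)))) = EmptySet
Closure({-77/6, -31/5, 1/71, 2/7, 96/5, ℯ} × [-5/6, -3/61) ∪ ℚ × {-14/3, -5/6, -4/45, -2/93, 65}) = (ℝ × {-14/3, -5/6, -4/45, -2/93, 65}) ∪ ({-77/6, -31/5, 1/71, 2/7, 96/5, ℯ} × [-5/6, -3/61])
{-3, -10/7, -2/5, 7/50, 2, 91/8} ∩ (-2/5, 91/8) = {7/50, 2}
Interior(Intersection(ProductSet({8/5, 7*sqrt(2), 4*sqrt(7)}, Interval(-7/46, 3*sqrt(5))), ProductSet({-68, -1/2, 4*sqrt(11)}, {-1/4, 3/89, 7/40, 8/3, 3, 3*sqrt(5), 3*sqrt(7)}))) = EmptySet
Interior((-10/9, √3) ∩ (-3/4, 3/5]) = (-3/4, 3/5)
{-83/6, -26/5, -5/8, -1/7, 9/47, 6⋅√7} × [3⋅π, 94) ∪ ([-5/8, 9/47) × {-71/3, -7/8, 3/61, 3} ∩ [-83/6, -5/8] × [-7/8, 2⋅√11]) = ({-5/8} × {-7/8, 3/61, 3}) ∪ ({-83/6, -26/5, -5/8, -1/7, 9/47, 6⋅√7} × [3⋅π, 94))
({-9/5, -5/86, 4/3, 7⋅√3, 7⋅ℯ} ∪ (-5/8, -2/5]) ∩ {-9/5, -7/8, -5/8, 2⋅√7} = {-9/5}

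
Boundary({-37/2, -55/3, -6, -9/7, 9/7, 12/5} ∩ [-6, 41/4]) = {-6, -9/7, 9/7, 12/5}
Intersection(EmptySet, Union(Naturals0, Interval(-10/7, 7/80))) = EmptySet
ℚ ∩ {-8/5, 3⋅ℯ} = {-8/5}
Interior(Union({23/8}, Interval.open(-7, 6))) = Interval.open(-7, 6)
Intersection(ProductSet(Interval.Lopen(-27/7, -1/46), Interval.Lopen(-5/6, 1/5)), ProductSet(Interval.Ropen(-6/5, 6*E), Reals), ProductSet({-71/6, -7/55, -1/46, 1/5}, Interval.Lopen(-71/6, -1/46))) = ProductSet({-7/55, -1/46}, Interval.Lopen(-5/6, -1/46))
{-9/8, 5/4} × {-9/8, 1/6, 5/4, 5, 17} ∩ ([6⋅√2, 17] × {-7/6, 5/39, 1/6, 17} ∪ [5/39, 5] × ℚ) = {5/4} × {-9/8, 1/6, 5/4, 5, 17}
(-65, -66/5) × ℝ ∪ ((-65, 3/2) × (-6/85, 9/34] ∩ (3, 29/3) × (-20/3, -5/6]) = (-65, -66/5) × ℝ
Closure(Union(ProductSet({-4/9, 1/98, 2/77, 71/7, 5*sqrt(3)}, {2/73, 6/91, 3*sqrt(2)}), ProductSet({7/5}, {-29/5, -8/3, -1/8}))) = Union(ProductSet({7/5}, {-29/5, -8/3, -1/8}), ProductSet({-4/9, 1/98, 2/77, 71/7, 5*sqrt(3)}, {2/73, 6/91, 3*sqrt(2)}))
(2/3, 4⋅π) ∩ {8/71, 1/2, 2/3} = ∅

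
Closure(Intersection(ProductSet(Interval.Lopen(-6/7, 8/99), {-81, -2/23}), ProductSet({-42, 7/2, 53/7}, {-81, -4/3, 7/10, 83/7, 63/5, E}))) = EmptySet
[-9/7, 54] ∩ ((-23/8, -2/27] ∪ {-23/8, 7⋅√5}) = [-9/7, -2/27] ∪ {7⋅√5}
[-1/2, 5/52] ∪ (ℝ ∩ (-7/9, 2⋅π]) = (-7/9, 2⋅π]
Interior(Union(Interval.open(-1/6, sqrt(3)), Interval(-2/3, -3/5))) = Union(Interval.open(-2/3, -3/5), Interval.open(-1/6, sqrt(3)))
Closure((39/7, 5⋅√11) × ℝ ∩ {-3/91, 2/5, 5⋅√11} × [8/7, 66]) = ∅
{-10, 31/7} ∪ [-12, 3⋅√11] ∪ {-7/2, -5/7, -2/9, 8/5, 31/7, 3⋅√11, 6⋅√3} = [-12, 3⋅√11] ∪ {6⋅√3}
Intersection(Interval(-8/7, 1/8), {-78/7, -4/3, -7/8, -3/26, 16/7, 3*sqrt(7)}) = {-7/8, -3/26}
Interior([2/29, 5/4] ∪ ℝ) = (-∞, ∞)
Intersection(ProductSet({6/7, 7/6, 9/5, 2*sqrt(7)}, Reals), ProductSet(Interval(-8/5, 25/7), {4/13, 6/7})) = ProductSet({6/7, 7/6, 9/5}, {4/13, 6/7})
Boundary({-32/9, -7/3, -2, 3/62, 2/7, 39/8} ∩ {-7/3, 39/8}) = {-7/3, 39/8}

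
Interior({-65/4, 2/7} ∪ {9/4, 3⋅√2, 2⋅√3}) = ∅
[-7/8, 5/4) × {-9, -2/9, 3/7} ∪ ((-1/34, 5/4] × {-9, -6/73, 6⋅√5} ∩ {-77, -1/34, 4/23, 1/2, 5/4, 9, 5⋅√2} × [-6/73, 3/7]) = ({4/23, 1/2, 5/4} × {-6/73}) ∪ ([-7/8, 5/4) × {-9, -2/9, 3/7})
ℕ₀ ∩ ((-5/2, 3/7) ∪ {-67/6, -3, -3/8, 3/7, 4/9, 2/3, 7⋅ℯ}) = {0}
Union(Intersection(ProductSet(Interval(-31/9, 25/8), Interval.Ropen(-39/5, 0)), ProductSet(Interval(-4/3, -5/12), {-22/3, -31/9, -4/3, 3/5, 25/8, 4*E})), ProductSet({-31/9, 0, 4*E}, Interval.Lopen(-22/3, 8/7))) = Union(ProductSet({-31/9, 0, 4*E}, Interval.Lopen(-22/3, 8/7)), ProductSet(Interval(-4/3, -5/12), {-22/3, -31/9, -4/3}))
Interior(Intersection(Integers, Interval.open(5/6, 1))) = EmptySet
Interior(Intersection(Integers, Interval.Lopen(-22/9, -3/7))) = EmptySet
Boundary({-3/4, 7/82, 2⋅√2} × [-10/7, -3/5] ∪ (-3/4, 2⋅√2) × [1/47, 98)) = ({-3/4, 2⋅√2} × [1/47, 98]) ∪ ([-3/4, 2⋅√2] × {1/47, 98}) ∪ ({-3/4, 7/82, 2⋅√2} × [-10/7, -3/5])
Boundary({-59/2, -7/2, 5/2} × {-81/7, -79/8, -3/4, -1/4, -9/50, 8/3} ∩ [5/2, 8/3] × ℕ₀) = ∅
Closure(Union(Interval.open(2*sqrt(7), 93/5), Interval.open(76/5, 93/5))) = Interval(2*sqrt(7), 93/5)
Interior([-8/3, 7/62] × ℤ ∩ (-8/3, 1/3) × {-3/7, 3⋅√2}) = ∅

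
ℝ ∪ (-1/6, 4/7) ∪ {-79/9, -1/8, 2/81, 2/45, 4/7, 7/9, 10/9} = (-∞, ∞)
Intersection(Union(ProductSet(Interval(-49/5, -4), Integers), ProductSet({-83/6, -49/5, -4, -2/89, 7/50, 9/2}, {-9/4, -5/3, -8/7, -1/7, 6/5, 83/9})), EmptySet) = EmptySet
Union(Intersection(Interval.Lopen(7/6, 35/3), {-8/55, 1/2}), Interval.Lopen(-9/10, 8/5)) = Interval.Lopen(-9/10, 8/5)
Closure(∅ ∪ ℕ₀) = ℕ₀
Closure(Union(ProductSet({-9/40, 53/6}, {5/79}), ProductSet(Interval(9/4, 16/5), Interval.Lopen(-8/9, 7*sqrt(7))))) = Union(ProductSet({-9/40, 53/6}, {5/79}), ProductSet(Interval(9/4, 16/5), Interval(-8/9, 7*sqrt(7))))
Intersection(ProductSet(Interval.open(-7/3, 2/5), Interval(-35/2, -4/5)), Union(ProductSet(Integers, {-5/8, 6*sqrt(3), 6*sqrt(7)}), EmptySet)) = EmptySet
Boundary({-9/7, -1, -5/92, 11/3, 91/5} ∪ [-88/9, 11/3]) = {-88/9, 11/3, 91/5}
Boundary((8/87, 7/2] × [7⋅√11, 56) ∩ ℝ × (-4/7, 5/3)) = ∅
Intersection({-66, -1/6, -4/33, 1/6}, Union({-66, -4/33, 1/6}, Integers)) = {-66, -4/33, 1/6}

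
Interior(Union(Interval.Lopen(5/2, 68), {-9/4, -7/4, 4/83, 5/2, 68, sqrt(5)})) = Interval.open(5/2, 68)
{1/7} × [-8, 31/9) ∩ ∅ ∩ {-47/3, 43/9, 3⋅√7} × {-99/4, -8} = ∅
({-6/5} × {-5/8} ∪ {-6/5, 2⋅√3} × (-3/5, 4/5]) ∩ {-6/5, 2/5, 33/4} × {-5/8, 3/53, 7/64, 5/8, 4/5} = {-6/5} × {-5/8, 3/53, 7/64, 5/8, 4/5}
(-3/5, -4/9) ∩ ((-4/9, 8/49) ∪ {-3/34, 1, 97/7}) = ∅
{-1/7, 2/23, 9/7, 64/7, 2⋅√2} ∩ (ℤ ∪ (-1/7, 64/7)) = {2/23, 9/7, 2⋅√2}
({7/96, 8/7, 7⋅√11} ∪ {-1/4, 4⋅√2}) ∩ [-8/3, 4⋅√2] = {-1/4, 7/96, 8/7, 4⋅√2}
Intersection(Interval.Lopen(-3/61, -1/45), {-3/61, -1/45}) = {-1/45}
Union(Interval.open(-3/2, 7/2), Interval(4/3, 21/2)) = Interval.Lopen(-3/2, 21/2)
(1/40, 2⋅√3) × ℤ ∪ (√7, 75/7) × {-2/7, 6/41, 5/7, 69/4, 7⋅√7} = ((1/40, 2⋅√3) × ℤ) ∪ ((√7, 75/7) × {-2/7, 6/41, 5/7, 69/4, 7⋅√7})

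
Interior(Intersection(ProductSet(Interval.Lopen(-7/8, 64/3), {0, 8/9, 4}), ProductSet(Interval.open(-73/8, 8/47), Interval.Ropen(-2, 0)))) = EmptySet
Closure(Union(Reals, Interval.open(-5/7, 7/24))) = Interval(-oo, oo)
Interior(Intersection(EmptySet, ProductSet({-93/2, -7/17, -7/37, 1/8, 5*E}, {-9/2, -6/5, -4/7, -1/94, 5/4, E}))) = EmptySet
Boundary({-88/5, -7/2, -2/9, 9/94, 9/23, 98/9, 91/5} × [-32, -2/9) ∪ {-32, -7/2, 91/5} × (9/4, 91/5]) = ({-32, -7/2, 91/5} × [9/4, 91/5]) ∪ ({-88/5, -7/2, -2/9, 9/94, 9/23, 98/9, 91/5} × [-32, -2/9])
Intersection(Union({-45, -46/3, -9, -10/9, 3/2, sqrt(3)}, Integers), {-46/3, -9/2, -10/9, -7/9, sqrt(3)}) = {-46/3, -10/9, sqrt(3)}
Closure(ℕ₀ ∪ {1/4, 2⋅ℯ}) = ℕ₀ ∪ {1/4, 2⋅ℯ}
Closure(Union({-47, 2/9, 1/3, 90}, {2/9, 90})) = {-47, 2/9, 1/3, 90}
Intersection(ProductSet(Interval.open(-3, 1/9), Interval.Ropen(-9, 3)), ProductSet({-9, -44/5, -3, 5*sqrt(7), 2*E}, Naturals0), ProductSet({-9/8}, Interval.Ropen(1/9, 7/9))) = EmptySet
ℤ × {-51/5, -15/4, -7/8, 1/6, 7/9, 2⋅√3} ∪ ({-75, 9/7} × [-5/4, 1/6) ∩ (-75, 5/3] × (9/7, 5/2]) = ℤ × {-51/5, -15/4, -7/8, 1/6, 7/9, 2⋅√3}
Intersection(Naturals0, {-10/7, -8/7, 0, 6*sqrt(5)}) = {0}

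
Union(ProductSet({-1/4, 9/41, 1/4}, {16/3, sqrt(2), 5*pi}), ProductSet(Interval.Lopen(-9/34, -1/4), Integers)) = Union(ProductSet({-1/4, 9/41, 1/4}, {16/3, sqrt(2), 5*pi}), ProductSet(Interval.Lopen(-9/34, -1/4), Integers))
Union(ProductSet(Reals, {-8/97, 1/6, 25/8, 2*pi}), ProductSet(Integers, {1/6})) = ProductSet(Reals, {-8/97, 1/6, 25/8, 2*pi})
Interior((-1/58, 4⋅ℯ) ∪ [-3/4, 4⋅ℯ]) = (-3/4, 4⋅ℯ)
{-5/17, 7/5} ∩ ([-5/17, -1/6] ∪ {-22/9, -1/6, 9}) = {-5/17}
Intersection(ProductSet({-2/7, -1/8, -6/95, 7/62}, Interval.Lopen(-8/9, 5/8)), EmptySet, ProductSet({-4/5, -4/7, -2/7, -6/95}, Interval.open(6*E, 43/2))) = EmptySet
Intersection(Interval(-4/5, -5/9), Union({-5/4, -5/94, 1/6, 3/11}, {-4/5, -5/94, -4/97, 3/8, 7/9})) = {-4/5}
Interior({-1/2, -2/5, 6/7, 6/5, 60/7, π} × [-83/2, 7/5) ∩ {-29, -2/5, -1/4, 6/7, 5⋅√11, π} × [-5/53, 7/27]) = ∅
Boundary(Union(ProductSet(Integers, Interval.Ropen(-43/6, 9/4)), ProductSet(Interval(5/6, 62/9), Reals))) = Union(ProductSet(Complement(Integers, Interval.open(5/6, 62/9)), Interval(-43/6, 9/4)), ProductSet({5/6, 62/9}, Reals))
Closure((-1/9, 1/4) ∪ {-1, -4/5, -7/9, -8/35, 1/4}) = {-1, -4/5, -7/9, -8/35} ∪ [-1/9, 1/4]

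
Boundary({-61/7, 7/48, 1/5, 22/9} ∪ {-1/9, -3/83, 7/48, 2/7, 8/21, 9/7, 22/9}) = {-61/7, -1/9, -3/83, 7/48, 1/5, 2/7, 8/21, 9/7, 22/9}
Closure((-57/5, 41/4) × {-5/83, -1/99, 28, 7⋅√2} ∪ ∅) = [-57/5, 41/4] × {-5/83, -1/99, 28, 7⋅√2}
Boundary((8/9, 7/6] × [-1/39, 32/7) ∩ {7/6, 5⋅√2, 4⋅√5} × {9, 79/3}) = ∅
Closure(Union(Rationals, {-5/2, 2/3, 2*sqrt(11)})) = Reals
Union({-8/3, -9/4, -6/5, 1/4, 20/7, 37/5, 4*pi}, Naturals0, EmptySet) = Union({-8/3, -9/4, -6/5, 1/4, 20/7, 37/5, 4*pi}, Naturals0)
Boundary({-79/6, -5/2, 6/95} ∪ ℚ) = ℝ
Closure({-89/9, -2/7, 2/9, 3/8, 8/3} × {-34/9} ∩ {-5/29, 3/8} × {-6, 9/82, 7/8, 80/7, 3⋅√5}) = ∅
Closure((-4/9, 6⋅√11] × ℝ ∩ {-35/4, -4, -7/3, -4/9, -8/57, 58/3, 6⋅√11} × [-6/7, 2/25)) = {-8/57, 58/3, 6⋅√11} × [-6/7, 2/25]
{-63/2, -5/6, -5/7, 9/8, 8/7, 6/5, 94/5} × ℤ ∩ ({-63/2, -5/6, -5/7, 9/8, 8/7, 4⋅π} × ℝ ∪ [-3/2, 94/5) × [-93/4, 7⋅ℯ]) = ({-63/2, -5/6, -5/7, 9/8, 8/7} × ℤ) ∪ ({-5/6, -5/7, 9/8, 8/7, 6/5} × {-23, -22, …, 19})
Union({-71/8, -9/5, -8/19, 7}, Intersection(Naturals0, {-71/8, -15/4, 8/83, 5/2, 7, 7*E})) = {-71/8, -9/5, -8/19, 7}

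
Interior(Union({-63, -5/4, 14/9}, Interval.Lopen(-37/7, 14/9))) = Interval.open(-37/7, 14/9)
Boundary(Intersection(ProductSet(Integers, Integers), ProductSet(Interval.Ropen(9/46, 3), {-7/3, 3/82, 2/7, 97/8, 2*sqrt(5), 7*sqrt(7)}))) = EmptySet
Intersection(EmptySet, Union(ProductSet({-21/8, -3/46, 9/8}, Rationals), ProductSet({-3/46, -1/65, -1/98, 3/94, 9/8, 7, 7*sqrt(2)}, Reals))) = EmptySet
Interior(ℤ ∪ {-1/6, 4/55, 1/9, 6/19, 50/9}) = ∅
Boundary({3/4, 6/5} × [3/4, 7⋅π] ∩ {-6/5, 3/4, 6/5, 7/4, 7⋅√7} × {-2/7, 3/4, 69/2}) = {3/4, 6/5} × {3/4}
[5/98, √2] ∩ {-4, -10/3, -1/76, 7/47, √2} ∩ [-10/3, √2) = {7/47}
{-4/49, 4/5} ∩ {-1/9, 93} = ∅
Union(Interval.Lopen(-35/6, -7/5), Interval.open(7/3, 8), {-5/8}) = Union({-5/8}, Interval.Lopen(-35/6, -7/5), Interval.open(7/3, 8))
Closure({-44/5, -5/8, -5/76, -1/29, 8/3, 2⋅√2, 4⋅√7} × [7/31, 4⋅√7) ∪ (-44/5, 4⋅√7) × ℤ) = ([-44/5, 4⋅√7] × ℤ) ∪ ({-44/5, -5/8, -5/76, -1/29, 8/3, 2⋅√2, 4⋅√7} × [7/31, 4⋅√7])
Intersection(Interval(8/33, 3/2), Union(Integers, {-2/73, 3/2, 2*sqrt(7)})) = Union({3/2}, Range(1, 2, 1))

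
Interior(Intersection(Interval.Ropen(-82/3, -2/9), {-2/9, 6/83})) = EmptySet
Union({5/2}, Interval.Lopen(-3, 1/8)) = Union({5/2}, Interval.Lopen(-3, 1/8))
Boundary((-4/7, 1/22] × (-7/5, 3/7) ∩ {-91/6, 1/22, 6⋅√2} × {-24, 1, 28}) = ∅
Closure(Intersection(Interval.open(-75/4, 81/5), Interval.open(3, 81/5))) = Interval(3, 81/5)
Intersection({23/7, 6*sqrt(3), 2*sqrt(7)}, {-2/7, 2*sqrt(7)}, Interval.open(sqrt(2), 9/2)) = EmptySet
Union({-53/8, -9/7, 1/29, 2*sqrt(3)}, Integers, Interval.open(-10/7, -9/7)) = Union({-53/8, 1/29, 2*sqrt(3)}, Integers, Interval.Lopen(-10/7, -9/7))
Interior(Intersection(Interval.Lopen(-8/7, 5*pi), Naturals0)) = EmptySet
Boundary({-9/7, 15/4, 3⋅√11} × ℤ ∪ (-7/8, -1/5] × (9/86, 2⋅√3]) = ({-9/7, 15/4, 3⋅√11} × ℤ) ∪ ({-7/8, -1/5} × [9/86, 2⋅√3]) ∪ ([-7/8, -1/5] × {9/86, 2⋅√3})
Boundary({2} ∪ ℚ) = ℝ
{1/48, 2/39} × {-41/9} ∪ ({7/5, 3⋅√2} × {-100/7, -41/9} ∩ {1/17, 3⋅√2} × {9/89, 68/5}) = {1/48, 2/39} × {-41/9}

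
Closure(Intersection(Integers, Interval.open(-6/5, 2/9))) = Range(-1, 1, 1)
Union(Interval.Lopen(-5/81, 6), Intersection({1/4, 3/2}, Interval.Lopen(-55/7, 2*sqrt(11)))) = Interval.Lopen(-5/81, 6)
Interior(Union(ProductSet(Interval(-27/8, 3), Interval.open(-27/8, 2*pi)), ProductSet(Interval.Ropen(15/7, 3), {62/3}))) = ProductSet(Interval.open(-27/8, 3), Interval.open(-27/8, 2*pi))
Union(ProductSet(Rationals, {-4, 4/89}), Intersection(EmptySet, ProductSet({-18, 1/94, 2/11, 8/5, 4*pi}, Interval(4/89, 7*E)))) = ProductSet(Rationals, {-4, 4/89})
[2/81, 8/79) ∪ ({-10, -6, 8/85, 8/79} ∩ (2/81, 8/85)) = [2/81, 8/79)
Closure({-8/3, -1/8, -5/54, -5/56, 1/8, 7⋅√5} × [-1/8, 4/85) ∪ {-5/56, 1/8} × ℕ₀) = ({-5/56, 1/8} × ℕ₀) ∪ ({-8/3, -1/8, -5/54, -5/56, 1/8, 7⋅√5} × [-1/8, 4/85])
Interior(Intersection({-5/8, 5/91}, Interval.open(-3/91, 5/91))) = EmptySet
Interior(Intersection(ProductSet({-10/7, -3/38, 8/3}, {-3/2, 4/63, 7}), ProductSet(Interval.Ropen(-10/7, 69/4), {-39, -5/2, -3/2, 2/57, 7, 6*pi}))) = EmptySet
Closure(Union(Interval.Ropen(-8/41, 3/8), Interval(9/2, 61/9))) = Union(Interval(-8/41, 3/8), Interval(9/2, 61/9))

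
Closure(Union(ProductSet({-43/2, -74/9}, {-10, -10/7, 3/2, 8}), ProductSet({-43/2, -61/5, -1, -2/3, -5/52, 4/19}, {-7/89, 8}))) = Union(ProductSet({-43/2, -74/9}, {-10, -10/7, 3/2, 8}), ProductSet({-43/2, -61/5, -1, -2/3, -5/52, 4/19}, {-7/89, 8}))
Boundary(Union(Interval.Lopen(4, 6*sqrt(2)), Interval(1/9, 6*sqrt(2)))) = {1/9, 6*sqrt(2)}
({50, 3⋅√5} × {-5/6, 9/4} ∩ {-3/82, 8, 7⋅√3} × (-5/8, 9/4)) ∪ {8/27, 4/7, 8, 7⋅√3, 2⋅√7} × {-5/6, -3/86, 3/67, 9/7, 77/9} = {8/27, 4/7, 8, 7⋅√3, 2⋅√7} × {-5/6, -3/86, 3/67, 9/7, 77/9}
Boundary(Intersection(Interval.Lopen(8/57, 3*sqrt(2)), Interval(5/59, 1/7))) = {8/57, 1/7}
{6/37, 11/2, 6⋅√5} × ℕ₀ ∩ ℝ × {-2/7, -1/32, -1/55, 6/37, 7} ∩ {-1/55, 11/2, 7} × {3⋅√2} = ∅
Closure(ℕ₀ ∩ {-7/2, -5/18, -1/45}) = ∅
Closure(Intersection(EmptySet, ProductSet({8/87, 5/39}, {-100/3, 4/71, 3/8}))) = EmptySet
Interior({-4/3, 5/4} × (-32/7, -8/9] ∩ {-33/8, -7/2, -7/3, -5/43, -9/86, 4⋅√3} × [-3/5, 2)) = ∅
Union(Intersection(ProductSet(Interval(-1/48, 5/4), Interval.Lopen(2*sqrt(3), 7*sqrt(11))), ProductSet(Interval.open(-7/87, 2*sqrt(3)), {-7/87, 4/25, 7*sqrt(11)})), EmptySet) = ProductSet(Interval(-1/48, 5/4), {7*sqrt(11)})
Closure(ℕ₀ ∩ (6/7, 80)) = {1, 2, …, 79}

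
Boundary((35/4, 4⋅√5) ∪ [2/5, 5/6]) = {2/5, 5/6, 35/4, 4⋅√5}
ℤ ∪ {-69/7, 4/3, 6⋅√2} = ℤ ∪ {-69/7, 4/3, 6⋅√2}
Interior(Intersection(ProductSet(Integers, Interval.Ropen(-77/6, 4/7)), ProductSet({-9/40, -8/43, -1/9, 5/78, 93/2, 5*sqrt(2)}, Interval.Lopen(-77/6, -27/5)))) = EmptySet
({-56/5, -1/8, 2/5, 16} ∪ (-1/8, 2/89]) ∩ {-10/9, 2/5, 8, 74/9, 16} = {2/5, 16}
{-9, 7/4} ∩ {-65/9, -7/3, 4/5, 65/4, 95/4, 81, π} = ∅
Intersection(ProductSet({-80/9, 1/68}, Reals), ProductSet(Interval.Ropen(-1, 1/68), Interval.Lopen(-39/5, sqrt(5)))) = EmptySet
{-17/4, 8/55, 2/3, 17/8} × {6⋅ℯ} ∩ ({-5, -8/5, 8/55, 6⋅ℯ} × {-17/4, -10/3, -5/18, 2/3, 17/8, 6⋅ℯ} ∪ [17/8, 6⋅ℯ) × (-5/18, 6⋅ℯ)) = {8/55} × {6⋅ℯ}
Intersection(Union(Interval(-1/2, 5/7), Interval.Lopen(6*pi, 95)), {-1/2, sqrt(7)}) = {-1/2}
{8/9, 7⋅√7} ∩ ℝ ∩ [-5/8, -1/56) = ∅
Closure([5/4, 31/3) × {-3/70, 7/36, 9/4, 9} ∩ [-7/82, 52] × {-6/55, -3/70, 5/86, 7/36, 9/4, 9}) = [5/4, 31/3] × {-3/70, 7/36, 9/4, 9}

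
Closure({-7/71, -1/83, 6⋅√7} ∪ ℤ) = ℤ ∪ {-7/71, -1/83, 6⋅√7}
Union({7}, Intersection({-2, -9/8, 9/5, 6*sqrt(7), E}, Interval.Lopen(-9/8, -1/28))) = {7}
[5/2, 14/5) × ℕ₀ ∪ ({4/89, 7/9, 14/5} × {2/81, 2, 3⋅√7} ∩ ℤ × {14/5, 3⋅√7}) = [5/2, 14/5) × ℕ₀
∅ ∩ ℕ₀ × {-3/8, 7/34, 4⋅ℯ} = ∅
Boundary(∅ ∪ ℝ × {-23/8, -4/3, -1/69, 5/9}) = ℝ × {-23/8, -4/3, -1/69, 5/9}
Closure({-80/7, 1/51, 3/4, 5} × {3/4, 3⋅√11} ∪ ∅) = {-80/7, 1/51, 3/4, 5} × {3/4, 3⋅√11}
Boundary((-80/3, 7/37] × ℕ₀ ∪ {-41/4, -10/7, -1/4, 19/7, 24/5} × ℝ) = ([-80/3, 7/37] × ℕ₀) ∪ ({-41/4, -10/7, -1/4, 19/7, 24/5} × ℝ)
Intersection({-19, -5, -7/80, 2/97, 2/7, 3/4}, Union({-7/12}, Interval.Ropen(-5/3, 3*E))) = {-7/80, 2/97, 2/7, 3/4}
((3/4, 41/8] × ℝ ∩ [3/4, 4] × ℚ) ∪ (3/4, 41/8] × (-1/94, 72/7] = ((3/4, 4] × ℚ) ∪ ((3/4, 41/8] × (-1/94, 72/7])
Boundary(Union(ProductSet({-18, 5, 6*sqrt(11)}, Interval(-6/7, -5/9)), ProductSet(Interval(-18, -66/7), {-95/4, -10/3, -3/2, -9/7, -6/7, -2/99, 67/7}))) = Union(ProductSet({-18, 5, 6*sqrt(11)}, Interval(-6/7, -5/9)), ProductSet(Interval(-18, -66/7), {-95/4, -10/3, -3/2, -9/7, -6/7, -2/99, 67/7}))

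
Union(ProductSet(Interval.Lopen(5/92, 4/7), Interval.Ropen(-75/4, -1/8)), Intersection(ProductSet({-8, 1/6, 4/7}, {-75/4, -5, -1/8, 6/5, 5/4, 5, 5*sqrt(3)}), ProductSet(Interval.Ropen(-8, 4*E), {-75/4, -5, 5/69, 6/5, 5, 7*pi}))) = Union(ProductSet({-8, 1/6, 4/7}, {-75/4, -5, 6/5, 5}), ProductSet(Interval.Lopen(5/92, 4/7), Interval.Ropen(-75/4, -1/8)))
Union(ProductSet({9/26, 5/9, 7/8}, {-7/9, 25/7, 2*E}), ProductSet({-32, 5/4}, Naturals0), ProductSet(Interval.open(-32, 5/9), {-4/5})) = Union(ProductSet({-32, 5/4}, Naturals0), ProductSet({9/26, 5/9, 7/8}, {-7/9, 25/7, 2*E}), ProductSet(Interval.open(-32, 5/9), {-4/5}))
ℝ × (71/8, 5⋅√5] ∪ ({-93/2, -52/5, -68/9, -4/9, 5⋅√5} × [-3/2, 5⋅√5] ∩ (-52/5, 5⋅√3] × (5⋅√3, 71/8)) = (ℝ × (71/8, 5⋅√5]) ∪ ({-68/9, -4/9} × (5⋅√3, 71/8))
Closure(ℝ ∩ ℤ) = ℤ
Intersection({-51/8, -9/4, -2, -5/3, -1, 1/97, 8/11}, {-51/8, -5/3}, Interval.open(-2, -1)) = {-5/3}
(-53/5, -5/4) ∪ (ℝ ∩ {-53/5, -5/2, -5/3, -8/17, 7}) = [-53/5, -5/4) ∪ {-8/17, 7}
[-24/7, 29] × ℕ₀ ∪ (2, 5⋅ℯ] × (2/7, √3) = ([-24/7, 29] × ℕ₀) ∪ ((2, 5⋅ℯ] × (2/7, √3))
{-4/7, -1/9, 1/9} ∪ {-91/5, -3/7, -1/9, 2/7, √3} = {-91/5, -4/7, -3/7, -1/9, 1/9, 2/7, √3}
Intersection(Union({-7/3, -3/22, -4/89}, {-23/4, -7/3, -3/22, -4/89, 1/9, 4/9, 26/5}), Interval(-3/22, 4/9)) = {-3/22, -4/89, 1/9, 4/9}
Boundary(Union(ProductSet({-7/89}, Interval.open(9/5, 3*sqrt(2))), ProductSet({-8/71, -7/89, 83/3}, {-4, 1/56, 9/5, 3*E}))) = Union(ProductSet({-7/89}, Interval(9/5, 3*sqrt(2))), ProductSet({-8/71, -7/89, 83/3}, {-4, 1/56, 9/5, 3*E}))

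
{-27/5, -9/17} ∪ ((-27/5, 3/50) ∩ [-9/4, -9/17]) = {-27/5} ∪ [-9/4, -9/17]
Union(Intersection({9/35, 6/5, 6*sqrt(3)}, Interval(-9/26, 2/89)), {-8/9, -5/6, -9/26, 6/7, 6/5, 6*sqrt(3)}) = {-8/9, -5/6, -9/26, 6/7, 6/5, 6*sqrt(3)}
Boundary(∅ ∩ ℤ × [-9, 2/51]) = ∅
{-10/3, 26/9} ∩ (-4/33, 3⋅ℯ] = {26/9}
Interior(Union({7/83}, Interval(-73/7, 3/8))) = Interval.open(-73/7, 3/8)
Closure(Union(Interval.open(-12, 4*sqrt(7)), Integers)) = Union(Integers, Interval(-12, 4*sqrt(7)))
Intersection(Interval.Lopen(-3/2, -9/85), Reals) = Interval.Lopen(-3/2, -9/85)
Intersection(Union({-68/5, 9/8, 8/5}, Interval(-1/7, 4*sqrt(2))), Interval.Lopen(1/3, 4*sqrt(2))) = Interval.Lopen(1/3, 4*sqrt(2))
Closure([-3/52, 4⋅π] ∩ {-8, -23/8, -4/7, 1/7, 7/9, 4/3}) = {1/7, 7/9, 4/3}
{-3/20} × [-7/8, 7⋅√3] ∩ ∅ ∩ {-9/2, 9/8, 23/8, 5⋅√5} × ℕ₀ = ∅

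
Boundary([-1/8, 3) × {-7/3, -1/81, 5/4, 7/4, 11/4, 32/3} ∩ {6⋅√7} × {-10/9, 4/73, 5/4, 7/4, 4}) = ∅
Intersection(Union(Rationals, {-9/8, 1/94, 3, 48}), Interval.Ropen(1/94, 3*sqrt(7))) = Intersection(Interval.Ropen(1/94, 3*sqrt(7)), Rationals)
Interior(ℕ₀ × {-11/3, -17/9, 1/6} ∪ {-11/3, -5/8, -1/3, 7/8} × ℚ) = ∅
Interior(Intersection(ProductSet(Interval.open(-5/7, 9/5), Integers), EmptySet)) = EmptySet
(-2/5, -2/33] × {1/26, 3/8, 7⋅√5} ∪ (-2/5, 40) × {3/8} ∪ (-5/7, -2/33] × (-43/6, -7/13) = ((-2/5, 40) × {3/8}) ∪ ((-5/7, -2/33] × (-43/6, -7/13)) ∪ ((-2/5, -2/33] × {1/26, 3/8, 7⋅√5})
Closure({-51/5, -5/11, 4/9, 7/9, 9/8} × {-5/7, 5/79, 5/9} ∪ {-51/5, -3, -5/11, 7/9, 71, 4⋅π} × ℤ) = ({-51/5, -5/11, 4/9, 7/9, 9/8} × {-5/7, 5/79, 5/9}) ∪ ({-51/5, -3, -5/11, 7/9, 71, 4⋅π} × ℤ)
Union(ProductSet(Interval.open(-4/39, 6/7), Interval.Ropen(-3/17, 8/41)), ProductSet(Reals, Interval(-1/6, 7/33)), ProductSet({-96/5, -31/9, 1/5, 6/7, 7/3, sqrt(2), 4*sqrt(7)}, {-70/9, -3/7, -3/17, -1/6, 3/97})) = Union(ProductSet({-96/5, -31/9, 1/5, 6/7, 7/3, sqrt(2), 4*sqrt(7)}, {-70/9, -3/7, -3/17, -1/6, 3/97}), ProductSet(Interval.open(-4/39, 6/7), Interval.Ropen(-3/17, 8/41)), ProductSet(Reals, Interval(-1/6, 7/33)))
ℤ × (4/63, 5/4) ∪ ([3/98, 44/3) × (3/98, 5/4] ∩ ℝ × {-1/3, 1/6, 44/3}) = (ℤ × (4/63, 5/4)) ∪ ([3/98, 44/3) × {1/6})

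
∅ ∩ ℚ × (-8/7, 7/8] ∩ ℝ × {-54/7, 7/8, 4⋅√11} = ∅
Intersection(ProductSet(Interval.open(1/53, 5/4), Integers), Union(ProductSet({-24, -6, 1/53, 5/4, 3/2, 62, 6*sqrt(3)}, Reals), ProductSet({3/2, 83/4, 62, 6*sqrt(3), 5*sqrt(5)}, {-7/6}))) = EmptySet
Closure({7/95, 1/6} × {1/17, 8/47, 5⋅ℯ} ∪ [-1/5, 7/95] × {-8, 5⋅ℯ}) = ({7/95, 1/6} × {1/17, 8/47, 5⋅ℯ}) ∪ ([-1/5, 7/95] × {-8, 5⋅ℯ})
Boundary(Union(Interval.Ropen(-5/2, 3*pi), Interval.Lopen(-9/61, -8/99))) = {-5/2, 3*pi}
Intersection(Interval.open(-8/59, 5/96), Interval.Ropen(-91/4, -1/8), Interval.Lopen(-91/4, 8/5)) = Interval.open(-8/59, -1/8)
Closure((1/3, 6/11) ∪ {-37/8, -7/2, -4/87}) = {-37/8, -7/2, -4/87} ∪ [1/3, 6/11]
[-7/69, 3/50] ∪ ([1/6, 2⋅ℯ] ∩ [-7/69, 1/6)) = [-7/69, 3/50]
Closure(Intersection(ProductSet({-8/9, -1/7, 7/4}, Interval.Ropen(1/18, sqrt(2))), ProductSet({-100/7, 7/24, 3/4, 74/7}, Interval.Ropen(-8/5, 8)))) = EmptySet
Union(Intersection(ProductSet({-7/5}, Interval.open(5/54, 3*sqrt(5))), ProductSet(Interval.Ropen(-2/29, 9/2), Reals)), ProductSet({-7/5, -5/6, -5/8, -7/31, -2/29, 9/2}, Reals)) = ProductSet({-7/5, -5/6, -5/8, -7/31, -2/29, 9/2}, Reals)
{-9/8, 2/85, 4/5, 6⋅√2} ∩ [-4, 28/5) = {-9/8, 2/85, 4/5}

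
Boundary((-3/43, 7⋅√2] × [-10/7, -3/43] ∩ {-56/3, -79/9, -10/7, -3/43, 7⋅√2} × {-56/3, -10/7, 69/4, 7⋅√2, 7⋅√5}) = {7⋅√2} × {-10/7}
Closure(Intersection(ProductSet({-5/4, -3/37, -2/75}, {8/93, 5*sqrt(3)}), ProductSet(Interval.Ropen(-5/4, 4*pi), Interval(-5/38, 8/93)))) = ProductSet({-5/4, -3/37, -2/75}, {8/93})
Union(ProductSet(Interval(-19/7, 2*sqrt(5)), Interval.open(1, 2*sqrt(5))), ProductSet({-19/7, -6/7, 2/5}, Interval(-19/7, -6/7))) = Union(ProductSet({-19/7, -6/7, 2/5}, Interval(-19/7, -6/7)), ProductSet(Interval(-19/7, 2*sqrt(5)), Interval.open(1, 2*sqrt(5))))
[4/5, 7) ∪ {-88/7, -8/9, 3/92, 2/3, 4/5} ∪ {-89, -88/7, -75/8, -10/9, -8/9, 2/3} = {-89, -88/7, -75/8, -10/9, -8/9, 3/92, 2/3} ∪ [4/5, 7)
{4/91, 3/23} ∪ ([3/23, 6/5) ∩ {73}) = {4/91, 3/23}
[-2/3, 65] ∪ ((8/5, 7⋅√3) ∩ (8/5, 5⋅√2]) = [-2/3, 65]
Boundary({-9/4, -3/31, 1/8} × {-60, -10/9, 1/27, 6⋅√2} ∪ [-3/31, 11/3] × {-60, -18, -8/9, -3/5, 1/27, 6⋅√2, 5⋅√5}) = ({-9/4, -3/31, 1/8} × {-60, -10/9, 1/27, 6⋅√2}) ∪ ([-3/31, 11/3] × {-60, -18, -8/9, -3/5, 1/27, 6⋅√2, 5⋅√5})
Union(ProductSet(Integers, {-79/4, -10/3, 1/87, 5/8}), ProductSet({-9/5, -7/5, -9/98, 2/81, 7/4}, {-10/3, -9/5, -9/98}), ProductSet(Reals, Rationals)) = ProductSet(Reals, Rationals)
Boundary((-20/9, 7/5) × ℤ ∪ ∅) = [-20/9, 7/5] × ℤ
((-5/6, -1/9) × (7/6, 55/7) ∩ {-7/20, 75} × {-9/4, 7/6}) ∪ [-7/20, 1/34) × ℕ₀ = [-7/20, 1/34) × ℕ₀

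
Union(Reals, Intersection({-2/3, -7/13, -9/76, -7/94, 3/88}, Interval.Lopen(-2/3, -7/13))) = Reals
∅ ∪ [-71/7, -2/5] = [-71/7, -2/5]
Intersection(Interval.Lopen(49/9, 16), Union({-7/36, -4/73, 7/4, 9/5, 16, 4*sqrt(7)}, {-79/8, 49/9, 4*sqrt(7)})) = {16, 4*sqrt(7)}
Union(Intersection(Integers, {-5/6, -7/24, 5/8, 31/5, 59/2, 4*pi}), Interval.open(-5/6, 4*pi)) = Interval.open(-5/6, 4*pi)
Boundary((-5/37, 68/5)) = {-5/37, 68/5}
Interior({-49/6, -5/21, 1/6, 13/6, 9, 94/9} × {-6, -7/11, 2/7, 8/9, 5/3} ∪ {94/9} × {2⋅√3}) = ∅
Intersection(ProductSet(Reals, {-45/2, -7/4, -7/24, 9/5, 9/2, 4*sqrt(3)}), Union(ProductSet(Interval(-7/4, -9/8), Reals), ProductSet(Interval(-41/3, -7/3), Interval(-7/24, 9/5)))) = Union(ProductSet(Interval(-41/3, -7/3), {-7/24, 9/5}), ProductSet(Interval(-7/4, -9/8), {-45/2, -7/4, -7/24, 9/5, 9/2, 4*sqrt(3)}))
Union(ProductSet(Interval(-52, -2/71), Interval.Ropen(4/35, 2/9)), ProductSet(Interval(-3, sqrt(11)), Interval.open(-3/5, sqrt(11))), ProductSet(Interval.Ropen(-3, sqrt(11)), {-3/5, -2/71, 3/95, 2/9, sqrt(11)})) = Union(ProductSet(Interval(-52, -2/71), Interval.Ropen(4/35, 2/9)), ProductSet(Interval(-3, sqrt(11)), Interval.open(-3/5, sqrt(11))), ProductSet(Interval.Ropen(-3, sqrt(11)), {-3/5, -2/71, 3/95, 2/9, sqrt(11)}))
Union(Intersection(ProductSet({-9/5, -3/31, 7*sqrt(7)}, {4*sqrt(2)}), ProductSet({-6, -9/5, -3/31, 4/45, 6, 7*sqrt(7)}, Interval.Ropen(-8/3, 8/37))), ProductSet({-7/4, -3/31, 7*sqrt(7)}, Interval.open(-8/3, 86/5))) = ProductSet({-7/4, -3/31, 7*sqrt(7)}, Interval.open(-8/3, 86/5))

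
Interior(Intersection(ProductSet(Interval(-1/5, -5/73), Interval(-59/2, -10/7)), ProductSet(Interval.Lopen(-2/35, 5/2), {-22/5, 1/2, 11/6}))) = EmptySet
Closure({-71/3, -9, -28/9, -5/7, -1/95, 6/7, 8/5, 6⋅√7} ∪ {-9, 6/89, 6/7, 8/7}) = {-71/3, -9, -28/9, -5/7, -1/95, 6/89, 6/7, 8/7, 8/5, 6⋅√7}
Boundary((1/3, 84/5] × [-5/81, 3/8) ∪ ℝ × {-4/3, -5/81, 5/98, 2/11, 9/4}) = (ℝ × {-4/3, -5/81, 9/4}) ∪ ({1/3, 84/5} × [-5/81, 3/8]) ∪ ([1/3, 84/5] × {-5/81, 3/8}) ∪ (((-∞, 1/3] ∪ [84/5, ∞)) × {-4/3, -5/81, 5/98, 2/11, 9/4})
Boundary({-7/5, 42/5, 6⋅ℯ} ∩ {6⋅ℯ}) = {6⋅ℯ}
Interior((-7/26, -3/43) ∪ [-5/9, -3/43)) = (-5/9, -3/43)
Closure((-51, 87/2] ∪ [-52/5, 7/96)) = [-51, 87/2]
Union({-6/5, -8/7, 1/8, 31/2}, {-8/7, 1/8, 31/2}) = {-6/5, -8/7, 1/8, 31/2}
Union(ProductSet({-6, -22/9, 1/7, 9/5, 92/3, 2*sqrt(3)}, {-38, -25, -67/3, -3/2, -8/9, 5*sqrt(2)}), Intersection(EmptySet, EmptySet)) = ProductSet({-6, -22/9, 1/7, 9/5, 92/3, 2*sqrt(3)}, {-38, -25, -67/3, -3/2, -8/9, 5*sqrt(2)})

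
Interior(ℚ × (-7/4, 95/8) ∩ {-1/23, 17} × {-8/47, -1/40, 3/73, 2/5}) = ∅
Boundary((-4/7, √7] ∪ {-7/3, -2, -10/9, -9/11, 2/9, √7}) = {-7/3, -2, -10/9, -9/11, -4/7, √7}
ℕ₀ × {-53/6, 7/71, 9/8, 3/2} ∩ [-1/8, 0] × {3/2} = {0} × {3/2}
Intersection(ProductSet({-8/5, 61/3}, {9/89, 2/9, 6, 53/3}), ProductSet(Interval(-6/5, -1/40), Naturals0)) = EmptySet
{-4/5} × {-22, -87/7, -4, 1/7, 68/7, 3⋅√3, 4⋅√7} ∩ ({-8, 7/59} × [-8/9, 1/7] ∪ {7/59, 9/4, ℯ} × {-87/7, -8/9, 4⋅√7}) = ∅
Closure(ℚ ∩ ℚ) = ℝ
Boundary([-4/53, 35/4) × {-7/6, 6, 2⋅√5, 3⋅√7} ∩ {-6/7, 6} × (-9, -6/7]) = {6} × {-7/6}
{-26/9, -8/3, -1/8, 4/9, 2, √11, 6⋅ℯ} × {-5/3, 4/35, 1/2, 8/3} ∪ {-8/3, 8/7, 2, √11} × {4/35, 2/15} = ({-8/3, 8/7, 2, √11} × {4/35, 2/15}) ∪ ({-26/9, -8/3, -1/8, 4/9, 2, √11, 6⋅ℯ} × {-5/3, 4/35, 1/2, 8/3})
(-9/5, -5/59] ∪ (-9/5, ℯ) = (-9/5, ℯ)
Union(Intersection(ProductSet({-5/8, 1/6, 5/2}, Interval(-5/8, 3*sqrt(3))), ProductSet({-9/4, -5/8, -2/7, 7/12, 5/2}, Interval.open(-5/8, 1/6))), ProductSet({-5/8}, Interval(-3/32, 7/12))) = Union(ProductSet({-5/8}, Interval(-3/32, 7/12)), ProductSet({-5/8, 5/2}, Interval.open(-5/8, 1/6)))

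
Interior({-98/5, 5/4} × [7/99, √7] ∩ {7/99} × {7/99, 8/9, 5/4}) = ∅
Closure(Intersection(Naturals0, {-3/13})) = EmptySet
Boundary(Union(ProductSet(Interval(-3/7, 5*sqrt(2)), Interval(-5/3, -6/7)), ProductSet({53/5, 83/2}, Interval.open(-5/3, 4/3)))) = Union(ProductSet({-3/7, 5*sqrt(2)}, Interval(-5/3, -6/7)), ProductSet({53/5, 83/2}, Interval(-5/3, 4/3)), ProductSet(Interval(-3/7, 5*sqrt(2)), {-5/3, -6/7}))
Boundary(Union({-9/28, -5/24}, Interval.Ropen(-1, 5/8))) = {-1, 5/8}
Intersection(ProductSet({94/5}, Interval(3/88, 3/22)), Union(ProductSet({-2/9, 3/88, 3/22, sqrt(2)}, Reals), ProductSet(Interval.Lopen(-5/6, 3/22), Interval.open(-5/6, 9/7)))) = EmptySet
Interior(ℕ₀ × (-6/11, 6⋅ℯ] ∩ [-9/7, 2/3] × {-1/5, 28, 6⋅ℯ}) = ∅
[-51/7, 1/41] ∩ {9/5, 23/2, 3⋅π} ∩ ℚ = ∅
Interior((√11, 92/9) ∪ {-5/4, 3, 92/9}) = (√11, 92/9)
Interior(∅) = ∅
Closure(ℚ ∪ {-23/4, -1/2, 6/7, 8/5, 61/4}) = ℝ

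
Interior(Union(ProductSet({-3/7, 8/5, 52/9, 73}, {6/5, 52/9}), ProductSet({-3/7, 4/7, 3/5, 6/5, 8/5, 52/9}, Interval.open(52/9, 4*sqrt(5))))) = EmptySet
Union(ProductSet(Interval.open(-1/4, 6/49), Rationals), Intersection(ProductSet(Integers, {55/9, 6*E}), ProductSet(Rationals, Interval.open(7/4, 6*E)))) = Union(ProductSet(Integers, {55/9}), ProductSet(Interval.open(-1/4, 6/49), Rationals))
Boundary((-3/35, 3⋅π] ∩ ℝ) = {-3/35, 3⋅π}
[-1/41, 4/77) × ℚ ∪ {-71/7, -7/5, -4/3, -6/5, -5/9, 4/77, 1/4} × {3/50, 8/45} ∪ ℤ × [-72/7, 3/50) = (ℤ × [-72/7, 3/50)) ∪ ([-1/41, 4/77) × ℚ) ∪ ({-71/7, -7/5, -4/3, -6/5, -5/9, 4/77, 1/4} × {3/50, 8/45})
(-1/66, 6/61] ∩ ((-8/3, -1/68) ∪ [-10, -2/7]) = (-1/66, -1/68)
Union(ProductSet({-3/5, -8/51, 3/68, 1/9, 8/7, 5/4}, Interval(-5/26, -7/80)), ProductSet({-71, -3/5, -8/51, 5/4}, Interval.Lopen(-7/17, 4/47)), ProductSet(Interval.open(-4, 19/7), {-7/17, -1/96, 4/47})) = Union(ProductSet({-71, -3/5, -8/51, 5/4}, Interval.Lopen(-7/17, 4/47)), ProductSet({-3/5, -8/51, 3/68, 1/9, 8/7, 5/4}, Interval(-5/26, -7/80)), ProductSet(Interval.open(-4, 19/7), {-7/17, -1/96, 4/47}))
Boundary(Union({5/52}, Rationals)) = Reals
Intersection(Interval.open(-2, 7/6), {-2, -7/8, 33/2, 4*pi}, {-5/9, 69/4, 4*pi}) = EmptySet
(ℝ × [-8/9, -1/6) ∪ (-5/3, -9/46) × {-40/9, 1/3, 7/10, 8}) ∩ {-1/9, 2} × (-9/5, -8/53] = {-1/9, 2} × [-8/9, -1/6)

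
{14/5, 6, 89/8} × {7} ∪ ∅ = {14/5, 6, 89/8} × {7}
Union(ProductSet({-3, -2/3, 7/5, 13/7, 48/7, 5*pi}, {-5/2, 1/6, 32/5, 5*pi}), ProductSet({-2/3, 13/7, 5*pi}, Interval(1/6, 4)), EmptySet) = Union(ProductSet({-2/3, 13/7, 5*pi}, Interval(1/6, 4)), ProductSet({-3, -2/3, 7/5, 13/7, 48/7, 5*pi}, {-5/2, 1/6, 32/5, 5*pi}))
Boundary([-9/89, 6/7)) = {-9/89, 6/7}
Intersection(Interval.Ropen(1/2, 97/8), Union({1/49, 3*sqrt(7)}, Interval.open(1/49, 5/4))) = Union({3*sqrt(7)}, Interval.Ropen(1/2, 5/4))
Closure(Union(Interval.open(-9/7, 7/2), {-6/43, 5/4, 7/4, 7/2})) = Interval(-9/7, 7/2)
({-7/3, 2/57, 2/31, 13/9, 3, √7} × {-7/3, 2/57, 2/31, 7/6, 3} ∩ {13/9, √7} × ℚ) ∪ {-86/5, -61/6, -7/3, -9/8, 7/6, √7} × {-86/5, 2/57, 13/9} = ({13/9, √7} × {-7/3, 2/57, 2/31, 7/6, 3}) ∪ ({-86/5, -61/6, -7/3, -9/8, 7/6, √7} × {-86/5, 2/57, 13/9})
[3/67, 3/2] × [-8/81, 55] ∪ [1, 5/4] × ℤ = ([1, 5/4] × ℤ) ∪ ([3/67, 3/2] × [-8/81, 55])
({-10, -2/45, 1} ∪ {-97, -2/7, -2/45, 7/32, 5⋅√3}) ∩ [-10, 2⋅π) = {-10, -2/7, -2/45, 7/32, 1}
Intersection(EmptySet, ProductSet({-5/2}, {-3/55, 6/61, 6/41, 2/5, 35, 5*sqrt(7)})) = EmptySet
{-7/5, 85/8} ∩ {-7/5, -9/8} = {-7/5}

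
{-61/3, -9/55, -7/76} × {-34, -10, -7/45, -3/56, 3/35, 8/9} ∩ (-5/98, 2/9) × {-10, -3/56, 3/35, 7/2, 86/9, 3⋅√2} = ∅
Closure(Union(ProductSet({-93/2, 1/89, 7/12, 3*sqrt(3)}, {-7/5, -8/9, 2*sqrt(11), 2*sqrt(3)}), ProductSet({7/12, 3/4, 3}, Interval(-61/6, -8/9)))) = Union(ProductSet({7/12, 3/4, 3}, Interval(-61/6, -8/9)), ProductSet({-93/2, 1/89, 7/12, 3*sqrt(3)}, {-7/5, -8/9, 2*sqrt(11), 2*sqrt(3)}))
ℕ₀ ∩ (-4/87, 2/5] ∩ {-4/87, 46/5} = ∅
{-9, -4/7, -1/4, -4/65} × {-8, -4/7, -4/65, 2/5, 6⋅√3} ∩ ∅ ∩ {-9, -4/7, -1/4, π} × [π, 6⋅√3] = ∅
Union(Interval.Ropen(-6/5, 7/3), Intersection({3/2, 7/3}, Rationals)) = Interval(-6/5, 7/3)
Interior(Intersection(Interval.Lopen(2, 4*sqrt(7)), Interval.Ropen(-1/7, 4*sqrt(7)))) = Interval.open(2, 4*sqrt(7))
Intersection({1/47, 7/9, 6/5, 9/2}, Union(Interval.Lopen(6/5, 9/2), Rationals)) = {1/47, 7/9, 6/5, 9/2}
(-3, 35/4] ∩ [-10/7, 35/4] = [-10/7, 35/4]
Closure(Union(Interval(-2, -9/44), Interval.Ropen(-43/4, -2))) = Interval(-43/4, -9/44)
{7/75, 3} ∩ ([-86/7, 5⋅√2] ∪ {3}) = {7/75, 3}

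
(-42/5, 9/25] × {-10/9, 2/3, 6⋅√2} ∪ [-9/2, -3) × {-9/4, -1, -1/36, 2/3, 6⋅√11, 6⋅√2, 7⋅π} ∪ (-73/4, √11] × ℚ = ((-73/4, √11] × ℚ) ∪ ((-42/5, 9/25] × {-10/9, 2/3, 6⋅√2}) ∪ ([-9/2, -3) × {-9/4, -1, -1/36, 2/3, 6⋅√11, 6⋅√2, 7⋅π})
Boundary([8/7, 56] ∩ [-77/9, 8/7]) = {8/7}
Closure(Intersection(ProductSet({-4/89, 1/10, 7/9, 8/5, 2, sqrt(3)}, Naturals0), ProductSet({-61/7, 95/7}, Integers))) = EmptySet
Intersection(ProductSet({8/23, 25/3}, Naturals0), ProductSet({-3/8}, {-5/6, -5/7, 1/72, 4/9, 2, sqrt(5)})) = EmptySet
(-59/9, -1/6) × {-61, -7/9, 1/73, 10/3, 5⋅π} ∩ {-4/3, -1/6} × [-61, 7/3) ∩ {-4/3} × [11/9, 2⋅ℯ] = ∅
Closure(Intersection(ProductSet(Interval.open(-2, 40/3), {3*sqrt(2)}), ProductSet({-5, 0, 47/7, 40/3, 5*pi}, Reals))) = ProductSet({0, 47/7}, {3*sqrt(2)})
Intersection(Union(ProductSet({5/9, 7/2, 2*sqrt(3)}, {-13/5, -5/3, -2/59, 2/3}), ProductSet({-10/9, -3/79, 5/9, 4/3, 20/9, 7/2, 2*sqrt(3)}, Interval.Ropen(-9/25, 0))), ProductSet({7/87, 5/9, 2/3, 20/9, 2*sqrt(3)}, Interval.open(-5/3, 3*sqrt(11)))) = Union(ProductSet({5/9, 2*sqrt(3)}, {-2/59, 2/3}), ProductSet({5/9, 20/9, 2*sqrt(3)}, Interval.Ropen(-9/25, 0)))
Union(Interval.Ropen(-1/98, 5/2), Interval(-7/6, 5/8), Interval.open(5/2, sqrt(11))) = Union(Interval.Ropen(-7/6, 5/2), Interval.open(5/2, sqrt(11)))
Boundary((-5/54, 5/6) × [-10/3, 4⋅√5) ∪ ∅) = ({-5/54, 5/6} × [-10/3, 4⋅√5]) ∪ ([-5/54, 5/6] × {-10/3, 4⋅√5})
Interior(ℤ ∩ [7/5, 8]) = ∅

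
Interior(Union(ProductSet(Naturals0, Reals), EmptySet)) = EmptySet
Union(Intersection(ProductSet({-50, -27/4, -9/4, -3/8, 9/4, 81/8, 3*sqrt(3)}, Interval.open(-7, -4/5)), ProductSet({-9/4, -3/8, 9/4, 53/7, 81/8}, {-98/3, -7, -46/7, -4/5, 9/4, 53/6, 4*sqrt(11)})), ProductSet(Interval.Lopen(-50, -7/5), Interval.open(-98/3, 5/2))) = Union(ProductSet({-9/4, -3/8, 9/4, 81/8}, {-46/7}), ProductSet(Interval.Lopen(-50, -7/5), Interval.open(-98/3, 5/2)))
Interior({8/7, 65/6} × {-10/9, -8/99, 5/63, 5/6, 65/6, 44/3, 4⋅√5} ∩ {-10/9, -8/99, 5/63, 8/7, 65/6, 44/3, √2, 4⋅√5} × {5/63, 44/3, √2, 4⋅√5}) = ∅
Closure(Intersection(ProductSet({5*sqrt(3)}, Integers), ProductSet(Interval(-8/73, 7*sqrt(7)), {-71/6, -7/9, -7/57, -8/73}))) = EmptySet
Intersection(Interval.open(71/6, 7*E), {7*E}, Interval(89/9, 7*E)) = EmptySet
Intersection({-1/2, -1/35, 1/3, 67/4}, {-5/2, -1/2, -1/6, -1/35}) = {-1/2, -1/35}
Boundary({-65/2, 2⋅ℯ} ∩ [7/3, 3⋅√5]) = {2⋅ℯ}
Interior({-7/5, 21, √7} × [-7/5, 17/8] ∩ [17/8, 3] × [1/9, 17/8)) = ∅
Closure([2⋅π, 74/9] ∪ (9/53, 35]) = [9/53, 35]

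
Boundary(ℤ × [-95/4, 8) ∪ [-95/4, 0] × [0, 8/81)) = ({-95/4, 0} × [0, 8/81]) ∪ ([-95/4, 0] × {0, 8/81}) ∪ (ℤ \ (-95/4, 0) × [-95/4, 8]) ∪ (ℤ × ([-95/4, 0] ∪ [8/81, 8]))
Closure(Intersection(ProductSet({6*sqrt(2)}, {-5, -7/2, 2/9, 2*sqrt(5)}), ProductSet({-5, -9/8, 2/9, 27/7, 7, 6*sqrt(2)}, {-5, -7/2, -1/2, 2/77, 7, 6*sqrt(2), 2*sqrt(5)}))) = ProductSet({6*sqrt(2)}, {-5, -7/2, 2*sqrt(5)})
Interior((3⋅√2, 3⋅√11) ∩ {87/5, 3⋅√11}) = ∅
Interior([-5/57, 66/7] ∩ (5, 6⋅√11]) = (5, 66/7)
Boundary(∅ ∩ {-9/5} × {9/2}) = ∅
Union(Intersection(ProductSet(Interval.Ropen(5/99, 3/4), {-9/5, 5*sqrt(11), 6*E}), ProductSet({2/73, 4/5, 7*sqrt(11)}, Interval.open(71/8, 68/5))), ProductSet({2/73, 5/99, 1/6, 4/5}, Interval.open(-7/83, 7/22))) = ProductSet({2/73, 5/99, 1/6, 4/5}, Interval.open(-7/83, 7/22))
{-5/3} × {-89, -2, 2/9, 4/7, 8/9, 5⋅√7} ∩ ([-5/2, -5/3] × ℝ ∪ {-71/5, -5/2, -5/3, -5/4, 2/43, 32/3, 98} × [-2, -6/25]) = {-5/3} × {-89, -2, 2/9, 4/7, 8/9, 5⋅√7}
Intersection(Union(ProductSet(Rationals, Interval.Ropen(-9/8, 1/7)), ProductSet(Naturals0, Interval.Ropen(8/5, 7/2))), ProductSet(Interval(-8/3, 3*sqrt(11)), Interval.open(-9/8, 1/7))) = ProductSet(Intersection(Interval(-8/3, 3*sqrt(11)), Rationals), Interval.open(-9/8, 1/7))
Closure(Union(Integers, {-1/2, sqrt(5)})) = Union({-1/2, sqrt(5)}, Integers)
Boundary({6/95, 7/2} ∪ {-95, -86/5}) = {-95, -86/5, 6/95, 7/2}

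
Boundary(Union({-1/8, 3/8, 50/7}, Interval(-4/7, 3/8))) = {-4/7, 3/8, 50/7}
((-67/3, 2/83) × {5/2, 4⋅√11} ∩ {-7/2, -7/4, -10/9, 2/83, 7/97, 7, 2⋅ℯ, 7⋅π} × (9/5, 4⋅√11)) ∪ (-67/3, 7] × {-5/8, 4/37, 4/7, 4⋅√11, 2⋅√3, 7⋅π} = ({-7/2, -7/4, -10/9} × {5/2}) ∪ ((-67/3, 7] × {-5/8, 4/37, 4/7, 4⋅√11, 2⋅√3, 7⋅π})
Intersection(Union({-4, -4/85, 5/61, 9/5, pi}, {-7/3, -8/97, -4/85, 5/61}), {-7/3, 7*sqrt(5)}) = {-7/3}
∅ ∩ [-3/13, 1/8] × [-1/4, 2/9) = ∅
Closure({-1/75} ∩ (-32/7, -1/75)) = ∅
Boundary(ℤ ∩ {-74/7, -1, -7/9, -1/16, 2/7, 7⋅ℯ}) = {-1}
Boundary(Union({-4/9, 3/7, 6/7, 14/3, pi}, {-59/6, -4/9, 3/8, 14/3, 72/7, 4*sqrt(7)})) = {-59/6, -4/9, 3/8, 3/7, 6/7, 14/3, 72/7, 4*sqrt(7), pi}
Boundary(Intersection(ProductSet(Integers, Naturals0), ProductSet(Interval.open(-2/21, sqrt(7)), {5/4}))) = EmptySet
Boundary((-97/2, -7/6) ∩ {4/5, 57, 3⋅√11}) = ∅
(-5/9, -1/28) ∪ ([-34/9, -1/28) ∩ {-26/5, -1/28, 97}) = (-5/9, -1/28)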